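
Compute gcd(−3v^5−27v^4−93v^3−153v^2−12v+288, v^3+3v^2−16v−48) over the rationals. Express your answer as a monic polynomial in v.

v^2+7v+12

Euclidean algorithm in ℚ[v]:
  −3v^5−27v^4−93v^3−153v^2−12v+288 = (−3v^2−18v−87)(v^3+3v^2−16v−48) + (−324v^2−2268v−3888)
  v^3+3v^2−16v−48 = (−(1/324)v+1/81)(−324v^2−2268v−3888) + (0)
Last nonzero remainder: −324v^2−2268v−3888. Dividing through by −324 gives the monic gcd v^2+7v+12.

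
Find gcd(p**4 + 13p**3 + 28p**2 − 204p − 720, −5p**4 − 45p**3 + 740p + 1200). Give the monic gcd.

Euclidean algorithm in ℚ[p]:
  p**4 + 13p**3 + 28p**2 − 204p − 720 = (−1/5)(−5p**4 − 45p**3 + 740p + 1200) + (4p**3 + 28p**2 − 56p − 480)
  −5p**4 − 45p**3 + 740p + 1200 = (−(5/4)p − 5/2)(4p**3 + 28p**2 − 56p − 480) + (0)
Last nonzero remainder: 4p**3 + 28p**2 − 56p − 480. Dividing through by 4 gives the monic gcd p**3 + 7p**2 − 14p − 120.

p**3 + 7p**2 − 14p − 120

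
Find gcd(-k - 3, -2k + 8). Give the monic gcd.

1

Repeated division with remainder:
  -k - 3 = (1/2)(-2k + 8) + (-7)
  -2k + 8 = ((2/7)k - 8/7)(-7) + (0)
The last nonzero remainder is the constant -7, so the polynomials are coprime and gcd = 1.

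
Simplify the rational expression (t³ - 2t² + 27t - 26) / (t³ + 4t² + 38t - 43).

(t² - t + 26)/(t² + 5t + 43)

Repeated division with remainder:
  t³ - 2t² + 27t - 26 = (t³ + 4t² + 38t - 43) + (-6t² - 11t + 17)
  t³ + 4t² + 38t - 43 = (-(1/6)t - 13/36)(-6t² - 11t + 17) + ((1327/36)t - 1327/36)
  -6t² - 11t + 17 = (-(216/1327)t - 612/1327)((1327/36)t - 1327/36) + (0)
Last nonzero remainder: (1327/36)t - 1327/36. Dividing through by 1327/36 gives the monic gcd t - 1.
Cancel t - 1 from numerator and denominator to get the reduced form.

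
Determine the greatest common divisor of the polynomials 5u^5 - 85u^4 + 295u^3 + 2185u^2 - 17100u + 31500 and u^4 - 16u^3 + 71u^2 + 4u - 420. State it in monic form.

Apply the Euclidean algorithm:
  5u^5 - 85u^4 + 295u^3 + 2185u^2 - 17100u + 31500 = (5u - 5)(u^4 - 16u^3 + 71u^2 + 4u - 420) + (-140u^3 + 2520u^2 - 14980u + 29400)
  u^4 - 16u^3 + 71u^2 + 4u - 420 = (-(1/140)u - 1/70)(-140u^3 + 2520u^2 - 14980u + 29400) + (0)
Last nonzero remainder: -140u^3 + 2520u^2 - 14980u + 29400. Dividing through by -140 gives the monic gcd u^3 - 18u^2 + 107u - 210.

u^3 - 18u^2 + 107u - 210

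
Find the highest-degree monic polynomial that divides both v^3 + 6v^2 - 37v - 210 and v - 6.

v - 6

Euclidean algorithm in ℚ[v]:
  v^3 + 6v^2 - 37v - 210 = (v^2 + 12v + 35)(v - 6) + (0)
The last nonzero remainder v - 6 is already monic.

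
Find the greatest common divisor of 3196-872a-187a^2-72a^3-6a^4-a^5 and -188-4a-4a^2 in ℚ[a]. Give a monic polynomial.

Euclidean algorithm in ℚ[a]:
  -a^5-6a^4-72a^3-187a^2-872a+3196 = ((1/4)a^3+(5/4)a^2+5a-17)(-4a^2-4a-188) + (0)
Last nonzero remainder: -4a^2-4a-188. Dividing through by -4 gives the monic gcd a^2+a+47.

47+a+a^2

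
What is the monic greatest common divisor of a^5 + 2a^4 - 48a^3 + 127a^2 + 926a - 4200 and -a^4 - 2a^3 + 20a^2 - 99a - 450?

a^3 - a^2 - 17a + 150

Euclidean algorithm in ℚ[a]:
  a^5 + 2a^4 - 48a^3 + 127a^2 + 926a - 4200 = (-a)(-a^4 - 2a^3 + 20a^2 - 99a - 450) + (-28a^3 + 28a^2 + 476a - 4200)
  -a^4 - 2a^3 + 20a^2 - 99a - 450 = ((1/28)a + 3/28)(-28a^3 + 28a^2 + 476a - 4200) + (0)
Last nonzero remainder: -28a^3 + 28a^2 + 476a - 4200. Dividing through by -28 gives the monic gcd a^3 - a^2 - 17a + 150.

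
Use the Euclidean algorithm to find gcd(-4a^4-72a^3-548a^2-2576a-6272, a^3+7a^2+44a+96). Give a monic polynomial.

By polynomial division,
  -4a^4-72a^3-548a^2-2576a-6272 = (-4a-44)(a^3+7a^2+44a+96) + (-64a^2-256a-2048)
  a^3+7a^2+44a+96 = (-(1/64)a-3/64)(-64a^2-256a-2048) + (0)
Last nonzero remainder: -64a^2-256a-2048. Dividing through by -64 gives the monic gcd a^2+4a+32.

a^2+4a+32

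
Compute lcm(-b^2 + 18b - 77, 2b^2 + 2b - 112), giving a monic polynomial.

Apply the Euclidean algorithm:
  -b^2 + 18b - 77 = (-1/2)(2b^2 + 2b - 112) + (19b - 133)
  2b^2 + 2b - 112 = ((2/19)b + 16/19)(19b - 133) + (0)
Last nonzero remainder: 19b - 133. Dividing through by 19 gives the monic gcd b - 7.
Then lcm(f, g) = f·g / gcd(f, g); expanding and making the result monic gives the answer.

b^3 - 10b^2 - 67b + 616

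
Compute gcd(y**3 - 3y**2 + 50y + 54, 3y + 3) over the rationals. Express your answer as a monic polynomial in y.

y + 1

Euclidean algorithm in ℚ[y]:
  y**3 - 3y**2 + 50y + 54 = ((1/3)y**2 - (4/3)y + 18)(3y + 3) + (0)
Last nonzero remainder: 3y + 3. Dividing through by 3 gives the monic gcd y + 1.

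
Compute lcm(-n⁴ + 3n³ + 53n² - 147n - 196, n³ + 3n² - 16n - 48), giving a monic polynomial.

n⁶ + 4n⁵ - 62n⁴ - 260n³ + 589n² + 3136n + 2352

Euclidean algorithm in ℚ[n]:
  -n⁴ + 3n³ + 53n² - 147n - 196 = (-n + 6)(n³ + 3n² - 16n - 48) + (19n² - 99n + 92)
  n³ + 3n² - 16n - 48 = ((1/19)n + 156/361)(19n² - 99n + 92) + ((7920/361)n - 31680/361)
  19n² - 99n + 92 = ((6859/7920)n - 8303/7920)((7920/361)n - 31680/361) + (0)
Last nonzero remainder: (7920/361)n - 31680/361. Dividing through by 7920/361 gives the monic gcd n - 4.
Then lcm(f, g) = f·g / gcd(f, g); expanding and making the result monic gives the answer.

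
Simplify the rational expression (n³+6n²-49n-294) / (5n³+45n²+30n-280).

By polynomial division,
  n³+6n²-49n-294 = (1/5)(5n³+45n²+30n-280) + (-3n²-55n-238)
  5n³+45n²+30n-280 = (-(5/3)n+140/9)(-3n²-55n-238) + ((4400/9)n+30800/9)
  -3n²-55n-238 = (-(27/4400)n-153/2200)((4400/9)n+30800/9) + (0)
Last nonzero remainder: (4400/9)n+30800/9. Dividing through by 4400/9 gives the monic gcd n+7.
Cancel n+7 from numerator and denominator to get the reduced form.

(n²-n-42)/(5n²+10n-40)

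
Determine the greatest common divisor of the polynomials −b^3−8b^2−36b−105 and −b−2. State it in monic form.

Euclidean algorithm in ℚ[b]:
  −b^3−8b^2−36b−105 = (b^2+6b+24)(−b−2) + (−57)
  −b−2 = ((1/57)b+2/57)(−57) + (0)
The last nonzero remainder is the constant −57, so the polynomials are coprime and gcd = 1.

1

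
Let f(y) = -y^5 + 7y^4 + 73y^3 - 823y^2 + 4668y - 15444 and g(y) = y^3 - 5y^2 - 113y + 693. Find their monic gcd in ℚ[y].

y^2 + 2y - 99

Euclidean algorithm in ℚ[y]:
  -y^5 + 7y^4 + 73y^3 - 823y^2 + 4668y - 15444 = (-y^2 + 2y - 30)(y^3 - 5y^2 - 113y + 693) + (-54y^2 - 108y + 5346)
  y^3 - 5y^2 - 113y + 693 = (-(1/54)y + 7/54)(-54y^2 - 108y + 5346) + (0)
Last nonzero remainder: -54y^2 - 108y + 5346. Dividing through by -54 gives the monic gcd y^2 + 2y - 99.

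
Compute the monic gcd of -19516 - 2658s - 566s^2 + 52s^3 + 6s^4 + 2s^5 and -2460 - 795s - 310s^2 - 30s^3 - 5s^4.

Repeated division with remainder:
  2s^5 + 6s^4 + 52s^3 - 566s^2 - 2658s - 19516 = (-(2/5)s + 6/5)(-5s^4 - 30s^3 - 310s^2 - 795s - 2460) + (-36s^3 - 512s^2 - 2688s - 16564)
  -5s^4 - 30s^3 - 310s^2 - 795s - 2460 = ((5/36)s - 185/162)(-36s^3 - 512s^2 - 2688s - 16564) + (-(42230/81)s^2 - (42230/27)s - 1731430/81)
  -36s^3 - 512s^2 - 2688s - 16564 = ((1458/21115)s + 16362/21115)(-(42230/81)s^2 - (42230/27)s - 1731430/81) + (0)
Last nonzero remainder: -(42230/81)s^2 - (42230/27)s - 1731430/81. Dividing through by -42230/81 gives the monic gcd s^2 + 3s + 41.

41 + 3s + s^2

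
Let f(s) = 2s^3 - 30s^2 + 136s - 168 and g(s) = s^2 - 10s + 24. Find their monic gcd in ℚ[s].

s - 6

By polynomial division,
  2s^3 - 30s^2 + 136s - 168 = (2s - 10)(s^2 - 10s + 24) + (-12s + 72)
  s^2 - 10s + 24 = (-(1/12)s + 1/3)(-12s + 72) + (0)
Last nonzero remainder: -12s + 72. Dividing through by -12 gives the monic gcd s - 6.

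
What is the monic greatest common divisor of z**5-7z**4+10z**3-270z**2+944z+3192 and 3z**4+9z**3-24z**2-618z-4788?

z**3-3z**2+10z-266

Repeated division with remainder:
  z**5-7z**4+10z**3-270z**2+944z+3192 = ((1/3)z-10/3)(3z**4+9z**3-24z**2-618z-4788) + (48z**3-144z**2+480z-12768)
  3z**4+9z**3-24z**2-618z-4788 = ((1/16)z+3/8)(48z**3-144z**2+480z-12768) + (0)
Last nonzero remainder: 48z**3-144z**2+480z-12768. Dividing through by 48 gives the monic gcd z**3-3z**2+10z-266.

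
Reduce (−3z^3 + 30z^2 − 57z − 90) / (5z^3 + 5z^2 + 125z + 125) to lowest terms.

By polynomial division,
  −3z^3 + 30z^2 − 57z − 90 = (−3/5)(5z^3 + 5z^2 + 125z + 125) + (33z^2 + 18z − 15)
  5z^3 + 5z^2 + 125z + 125 = ((5/33)z + 25/363)(33z^2 + 18z − 15) + ((15250/121)z + 15250/121)
  33z^2 + 18z − 15 = ((3993/15250)z − 363/3050)((15250/121)z + 15250/121) + (0)
Last nonzero remainder: (15250/121)z + 15250/121. Dividing through by 15250/121 gives the monic gcd z + 1.
Cancel z + 1 from numerator and denominator to get the reduced form.

(−3z^2 + 33z − 90)/(5z^2 + 125)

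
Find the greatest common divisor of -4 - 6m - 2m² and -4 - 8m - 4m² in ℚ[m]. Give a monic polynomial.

Apply the Euclidean algorithm:
  -2m² - 6m - 4 = (1/2)(-4m² - 8m - 4) + (-2m - 2)
  -4m² - 8m - 4 = (2m + 2)(-2m - 2) + (0)
Last nonzero remainder: -2m - 2. Dividing through by -2 gives the monic gcd m + 1.

1 + m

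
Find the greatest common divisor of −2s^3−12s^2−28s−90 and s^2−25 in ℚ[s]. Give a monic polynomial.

s+5

By polynomial division,
  −2s^3−12s^2−28s−90 = (−2s−12)(s^2−25) + (−78s−390)
  s^2−25 = (−(1/78)s+5/78)(−78s−390) + (0)
Last nonzero remainder: −78s−390. Dividing through by −78 gives the monic gcd s+5.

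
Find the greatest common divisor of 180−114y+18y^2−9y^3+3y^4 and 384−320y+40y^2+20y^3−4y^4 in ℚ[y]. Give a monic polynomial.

Apply the Euclidean algorithm:
  3y^4−9y^3+18y^2−114y+180 = (−3/4)(−4y^4+20y^3+40y^2−320y+384) + (6y^3+48y^2−354y+468)
  −4y^4+20y^3+40y^2−320y+384 = (−(2/3)y+26/3)(6y^3+48y^2−354y+468) + (−612y^2+3060y−3672)
  6y^3+48y^2−354y+468 = (−(1/102)y−13/102)(−612y^2+3060y−3672) + (0)
Last nonzero remainder: −612y^2+3060y−3672. Dividing through by −612 gives the monic gcd y^2−5y+6.

6−5y+y^2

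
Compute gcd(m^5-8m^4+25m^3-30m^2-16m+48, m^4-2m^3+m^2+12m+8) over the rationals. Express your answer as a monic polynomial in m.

m^3-3m^2+4m+8

Apply the Euclidean algorithm:
  m^5-8m^4+25m^3-30m^2-16m+48 = (m-6)(m^4-2m^3+m^2+12m+8) + (12m^3-36m^2+48m+96)
  m^4-2m^3+m^2+12m+8 = ((1/12)m+1/12)(12m^3-36m^2+48m+96) + (0)
Last nonzero remainder: 12m^3-36m^2+48m+96. Dividing through by 12 gives the monic gcd m^3-3m^2+4m+8.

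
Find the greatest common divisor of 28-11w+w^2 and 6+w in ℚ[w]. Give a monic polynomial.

1

Apply the Euclidean algorithm:
  w^2-11w+28 = (w-17)(w+6) + (130)
  w+6 = ((1/130)w+3/65)(130) + (0)
The last nonzero remainder is the constant 130, so the polynomials are coprime and gcd = 1.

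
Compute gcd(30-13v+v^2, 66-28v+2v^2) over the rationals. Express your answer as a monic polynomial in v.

-3+v

Apply the Euclidean algorithm:
  v^2-13v+30 = (1/2)(2v^2-28v+66) + (v-3)
  2v^2-28v+66 = (2v-22)(v-3) + (0)
The last nonzero remainder v-3 is already monic.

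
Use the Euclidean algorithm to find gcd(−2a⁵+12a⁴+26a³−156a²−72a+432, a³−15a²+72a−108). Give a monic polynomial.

By polynomial division,
  −2a⁵+12a⁴+26a³−156a²−72a+432 = (−2a²−18a−100)(a³−15a²+72a−108) + (−576a²+5184a−10368)
  a³−15a²+72a−108 = (−(1/576)a+1/96)(−576a²+5184a−10368) + (0)
Last nonzero remainder: −576a²+5184a−10368. Dividing through by −576 gives the monic gcd a²−9a+18.

a²−9a+18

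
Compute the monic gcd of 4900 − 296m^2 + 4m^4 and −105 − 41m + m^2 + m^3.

By polynomial division,
  4m^4 − 296m^2 + 4900 = (4m − 4)(m^3 + m^2 − 41m − 105) + (−128m^2 + 256m + 4480)
  m^3 + m^2 − 41m − 105 = (−(1/128)m − 3/128)(−128m^2 + 256m + 4480) + (0)
Last nonzero remainder: −128m^2 + 256m + 4480. Dividing through by −128 gives the monic gcd m^2 − 2m − 35.

−35 − 2m + m^2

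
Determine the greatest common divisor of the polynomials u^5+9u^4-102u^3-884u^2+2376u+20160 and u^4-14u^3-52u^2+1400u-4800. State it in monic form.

Apply the Euclidean algorithm:
  u^5+9u^4-102u^3-884u^2+2376u+20160 = (u+23)(u^4-14u^3-52u^2+1400u-4800) + (272u^3-1088u^2-25024u+130560)
  u^4-14u^3-52u^2+1400u-4800 = ((1/272)u-5/136)(272u^3-1088u^2-25024u+130560) + (0)
Last nonzero remainder: 272u^3-1088u^2-25024u+130560. Dividing through by 272 gives the monic gcd u^3-4u^2-92u+480.

u^3-4u^2-92u+480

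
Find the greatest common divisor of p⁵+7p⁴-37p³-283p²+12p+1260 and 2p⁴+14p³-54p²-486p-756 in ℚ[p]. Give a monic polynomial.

Apply the Euclidean algorithm:
  p⁵+7p⁴-37p³-283p²+12p+1260 = ((1/2)p)(2p⁴+14p³-54p²-486p-756) + (-10p³-40p²+390p+1260)
  2p⁴+14p³-54p²-486p-756 = (-(1/5)p-3/5)(-10p³-40p²+390p+1260) + (0)
Last nonzero remainder: -10p³-40p²+390p+1260. Dividing through by -10 gives the monic gcd p³+4p²-39p-126.

p³+4p²-39p-126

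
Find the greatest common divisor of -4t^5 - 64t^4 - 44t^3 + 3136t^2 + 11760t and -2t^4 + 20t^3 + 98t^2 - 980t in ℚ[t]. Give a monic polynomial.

Euclidean algorithm in ℚ[t]:
  -4t^5 - 64t^4 - 44t^3 + 3136t^2 + 11760t = (2t + 52)(-2t^4 + 20t^3 + 98t^2 - 980t) + (-1280t^3 + 62720t)
  -2t^4 + 20t^3 + 98t^2 - 980t = ((1/640)t - 1/64)(-1280t^3 + 62720t) + (0)
Last nonzero remainder: -1280t^3 + 62720t. Dividing through by -1280 gives the monic gcd t^3 - 49t.

t^3 - 49t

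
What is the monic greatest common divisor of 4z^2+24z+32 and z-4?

Repeated division with remainder:
  4z^2+24z+32 = (4z+40)(z-4) + (192)
  z-4 = ((1/192)z-1/48)(192) + (0)
The last nonzero remainder is the constant 192, so the polynomials are coprime and gcd = 1.

1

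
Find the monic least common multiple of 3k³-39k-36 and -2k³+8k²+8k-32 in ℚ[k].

k⁵-17k³-12k²+52k+48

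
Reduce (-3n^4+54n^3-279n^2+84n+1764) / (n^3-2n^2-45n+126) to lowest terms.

(-3n^3+36n^2-63n-294)/(n^2+4n-21)

Repeated division with remainder:
  -3n^4+54n^3-279n^2+84n+1764 = (-3n+48)(n^3-2n^2-45n+126) + (-318n^2+2622n-4284)
  n^3-2n^2-45n+126 = (-(1/318)n-331/16854)(-318n^2+2622n-4284) + (-(19600/2809)n+117600/2809)
  -318n^2+2622n-4284 = ((446631/9800)n-143259/1400)(-(19600/2809)n+117600/2809) + (0)
Last nonzero remainder: -(19600/2809)n+117600/2809. Dividing through by -19600/2809 gives the monic gcd n-6.
Cancel n-6 from numerator and denominator to get the reduced form.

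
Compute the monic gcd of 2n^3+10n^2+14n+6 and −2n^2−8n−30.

1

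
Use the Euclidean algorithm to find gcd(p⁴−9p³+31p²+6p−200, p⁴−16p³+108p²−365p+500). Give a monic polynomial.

Euclidean algorithm in ℚ[p]:
  p⁴−9p³+31p²+6p−200 = (p⁴−16p³+108p²−365p+500) + (7p³−77p²+371p−700)
  p⁴−16p³+108p²−365p+500 = ((1/7)p−5/7)(7p³−77p²+371p−700) + (0)
Last nonzero remainder: 7p³−77p²+371p−700. Dividing through by 7 gives the monic gcd p³−11p²+53p−100.

p³−11p²+53p−100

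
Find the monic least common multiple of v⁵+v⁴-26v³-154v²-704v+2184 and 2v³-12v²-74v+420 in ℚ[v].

v⁶-4v⁵-31v⁴-24v³+66v²+5704v-10920

Euclidean algorithm in ℚ[v]:
  v⁵+v⁴-26v³-154v²-704v+2184 = ((1/2)v²+(7/2)v+53/2)(2v³-12v²-74v+420) + (213v²-213v-8946)
  2v³-12v²-74v+420 = ((2/213)v-10/213)(213v²-213v-8946) + (0)
Last nonzero remainder: 213v²-213v-8946. Dividing through by 213 gives the monic gcd v²-v-42.
Then lcm(f, g) = f·g / gcd(f, g); expanding and making the result monic gives the answer.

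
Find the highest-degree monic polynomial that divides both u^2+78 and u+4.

Apply the Euclidean algorithm:
  u^2+78 = (u-4)(u+4) + (94)
  u+4 = ((1/94)u+2/47)(94) + (0)
The last nonzero remainder is the constant 94, so the polynomials are coprime and gcd = 1.

1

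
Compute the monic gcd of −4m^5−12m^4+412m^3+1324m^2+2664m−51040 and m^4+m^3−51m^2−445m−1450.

m^3−4m^2−31m−290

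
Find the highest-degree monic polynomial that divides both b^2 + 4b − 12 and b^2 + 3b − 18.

b + 6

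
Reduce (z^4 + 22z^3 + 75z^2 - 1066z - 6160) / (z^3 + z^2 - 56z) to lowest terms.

(z^2 + 21z + 110)/(z)

Euclidean algorithm in ℚ[z]:
  z^4 + 22z^3 + 75z^2 - 1066z - 6160 = (z + 21)(z^3 + z^2 - 56z) + (110z^2 + 110z - 6160)
  z^3 + z^2 - 56z = ((1/110)z)(110z^2 + 110z - 6160) + (0)
Last nonzero remainder: 110z^2 + 110z - 6160. Dividing through by 110 gives the monic gcd z^2 + z - 56.
Cancel z^2 + z - 56 from numerator and denominator to get the reduced form.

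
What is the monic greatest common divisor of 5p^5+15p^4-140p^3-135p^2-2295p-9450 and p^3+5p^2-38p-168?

Euclidean algorithm in ℚ[p]:
  5p^5+15p^4-140p^3-135p^2-2295p-9450 = (5p^2-10p+100)(p^3+5p^2-38p-168) + (-175p^2-175p+7350)
  p^3+5p^2-38p-168 = (-(1/175)p-4/175)(-175p^2-175p+7350) + (0)
Last nonzero remainder: -175p^2-175p+7350. Dividing through by -175 gives the monic gcd p^2+p-42.

p^2+p-42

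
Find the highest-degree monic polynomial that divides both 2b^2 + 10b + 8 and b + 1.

b + 1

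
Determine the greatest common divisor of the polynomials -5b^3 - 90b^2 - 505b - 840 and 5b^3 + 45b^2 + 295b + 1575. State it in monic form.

b + 7

Apply the Euclidean algorithm:
  -5b^3 - 90b^2 - 505b - 840 = (-1)(5b^3 + 45b^2 + 295b + 1575) + (-45b^2 - 210b + 735)
  5b^3 + 45b^2 + 295b + 1575 = (-(1/9)b - 13/27)(-45b^2 - 210b + 735) + ((2480/9)b + 17360/9)
  -45b^2 - 210b + 735 = (-(81/496)b + 189/496)((2480/9)b + 17360/9) + (0)
Last nonzero remainder: (2480/9)b + 17360/9. Dividing through by 2480/9 gives the monic gcd b + 7.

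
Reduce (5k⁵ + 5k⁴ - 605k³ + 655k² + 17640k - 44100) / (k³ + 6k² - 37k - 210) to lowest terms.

By polynomial division,
  5k⁵ + 5k⁴ - 605k³ + 655k² + 17640k - 44100 = (5k² - 25k - 270)(k³ + 6k² - 37k - 210) + (2400k² + 2400k - 100800)
  k³ + 6k² - 37k - 210 = ((1/2400)k + 1/480)(2400k² + 2400k - 100800) + (0)
Last nonzero remainder: 2400k² + 2400k - 100800. Dividing through by 2400 gives the monic gcd k² + k - 42.
Cancel k² + k - 42 from numerator and denominator to get the reduced form.

(5k³ - 395k + 1050)/(k + 5)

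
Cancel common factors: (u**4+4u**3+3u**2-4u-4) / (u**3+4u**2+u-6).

(u**2+3u+2)/(u+3)

Apply the Euclidean algorithm:
  u**4+4u**3+3u**2-4u-4 = (u)(u**3+4u**2+u-6) + (2u**2+2u-4)
  u**3+4u**2+u-6 = ((1/2)u+3/2)(2u**2+2u-4) + (0)
Last nonzero remainder: 2u**2+2u-4. Dividing through by 2 gives the monic gcd u**2+u-2.
Cancel u**2+u-2 from numerator and denominator to get the reduced form.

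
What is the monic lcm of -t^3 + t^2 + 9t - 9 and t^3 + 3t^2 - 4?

Euclidean algorithm in ℚ[t]:
  -t^3 + t^2 + 9t - 9 = (-1)(t^3 + 3t^2 - 4) + (4t^2 + 9t - 13)
  t^3 + 3t^2 - 4 = ((1/4)t + 3/16)(4t^2 + 9t - 13) + ((25/16)t - 25/16)
  4t^2 + 9t - 13 = ((64/25)t + 208/25)((25/16)t - 25/16) + (0)
Last nonzero remainder: (25/16)t - 25/16. Dividing through by 25/16 gives the monic gcd t - 1.
Then lcm(f, g) = f·g / gcd(f, g); expanding and making the result monic gives the answer.

t^5 + 3t^4 - 9t^3 - 31t^2 + 36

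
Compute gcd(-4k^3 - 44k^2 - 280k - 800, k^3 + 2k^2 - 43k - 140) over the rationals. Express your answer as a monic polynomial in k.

k + 5

Euclidean algorithm in ℚ[k]:
  -4k^3 - 44k^2 - 280k - 800 = (-4)(k^3 + 2k^2 - 43k - 140) + (-36k^2 - 452k - 1360)
  k^3 + 2k^2 - 43k - 140 = (-(1/36)k + 95/324)(-36k^2 - 452k - 1360) + ((4192/81)k + 20960/81)
  -36k^2 - 452k - 1360 = (-(729/1048)k - 1377/262)((4192/81)k + 20960/81) + (0)
Last nonzero remainder: (4192/81)k + 20960/81. Dividing through by 4192/81 gives the monic gcd k + 5.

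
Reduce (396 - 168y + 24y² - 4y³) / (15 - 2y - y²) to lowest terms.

Apply the Euclidean algorithm:
  -4y³ + 24y² - 168y + 396 = (4y - 32)(-y² - 2y + 15) + (-292y + 876)
  -y² - 2y + 15 = ((1/292)y + 5/292)(-292y + 876) + (0)
Last nonzero remainder: -292y + 876. Dividing through by -292 gives the monic gcd y - 3.
Cancel y - 3 from numerator and denominator to get the reduced form.

(132 - 12y + 4y²)/(5 + y)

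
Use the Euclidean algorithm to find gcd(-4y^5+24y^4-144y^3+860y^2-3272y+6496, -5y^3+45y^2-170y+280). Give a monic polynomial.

By polynomial division,
  -4y^5+24y^4-144y^3+860y^2-3272y+6496 = ((4/5)y^2+(12/5)y+116/5)(-5y^3+45y^2-170y+280) + (0)
Last nonzero remainder: -5y^3+45y^2-170y+280. Dividing through by -5 gives the monic gcd y^3-9y^2+34y-56.

y^3-9y^2+34y-56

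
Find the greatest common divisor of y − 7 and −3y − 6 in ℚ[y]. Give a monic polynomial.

By polynomial division,
  y − 7 = (−1/3)(−3y − 6) + (−9)
  −3y − 6 = ((1/3)y + 2/3)(−9) + (0)
The last nonzero remainder is the constant −9, so the polynomials are coprime and gcd = 1.

1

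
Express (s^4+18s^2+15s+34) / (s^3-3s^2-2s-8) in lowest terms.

(s^2-s+17)/(s-4)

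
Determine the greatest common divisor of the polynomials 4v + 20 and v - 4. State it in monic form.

Apply the Euclidean algorithm:
  4v + 20 = (4)(v - 4) + (36)
  v - 4 = ((1/36)v - 1/9)(36) + (0)
The last nonzero remainder is the constant 36, so the polynomials are coprime and gcd = 1.

1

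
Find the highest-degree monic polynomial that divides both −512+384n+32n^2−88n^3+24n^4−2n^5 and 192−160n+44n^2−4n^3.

16−8n+n^2

Apply the Euclidean algorithm:
  −2n^5+24n^4−88n^3+32n^2+384n−512 = ((1/2)n^2−(1/2)n−7/2)(−4n^3+44n^2−160n+192) + (10n^2−80n+160)
  −4n^3+44n^2−160n+192 = (−(2/5)n+6/5)(10n^2−80n+160) + (0)
Last nonzero remainder: 10n^2−80n+160. Dividing through by 10 gives the monic gcd n^2−8n+16.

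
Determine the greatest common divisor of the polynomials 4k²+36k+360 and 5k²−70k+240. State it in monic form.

1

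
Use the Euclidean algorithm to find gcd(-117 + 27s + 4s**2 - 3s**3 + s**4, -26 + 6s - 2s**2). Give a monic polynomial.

13 - 3s + s**2

Euclidean algorithm in ℚ[s]:
  s**4 - 3s**3 + 4s**2 + 27s - 117 = (-(1/2)s**2 + 9/2)(-2s**2 + 6s - 26) + (0)
Last nonzero remainder: -2s**2 + 6s - 26. Dividing through by -2 gives the monic gcd s**2 - 3s + 13.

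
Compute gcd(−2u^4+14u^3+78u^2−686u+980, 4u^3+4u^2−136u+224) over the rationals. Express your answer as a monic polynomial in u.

u^2+5u−14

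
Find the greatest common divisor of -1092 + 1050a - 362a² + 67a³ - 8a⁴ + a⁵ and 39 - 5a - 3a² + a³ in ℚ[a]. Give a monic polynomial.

Repeated division with remainder:
  a⁵ - 8a⁴ + 67a³ - 362a² + 1050a - 1092 = (a² - 5a + 57)(a³ - 3a² - 5a + 39) + (-255a² + 1530a - 3315)
  a³ - 3a² - 5a + 39 = (-(1/255)a - 1/85)(-255a² + 1530a - 3315) + (0)
Last nonzero remainder: -255a² + 1530a - 3315. Dividing through by -255 gives the monic gcd a² - 6a + 13.

13 - 6a + a²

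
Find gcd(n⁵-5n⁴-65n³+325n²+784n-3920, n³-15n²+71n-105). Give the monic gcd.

n²-12n+35

By polynomial division,
  n⁵-5n⁴-65n³+325n²+784n-3920 = (n²+10n+14)(n³-15n²+71n-105) + (-70n²+840n-2450)
  n³-15n²+71n-105 = (-(1/70)n+3/70)(-70n²+840n-2450) + (0)
Last nonzero remainder: -70n²+840n-2450. Dividing through by -70 gives the monic gcd n²-12n+35.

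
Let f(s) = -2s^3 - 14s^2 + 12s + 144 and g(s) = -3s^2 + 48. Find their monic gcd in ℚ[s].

s + 4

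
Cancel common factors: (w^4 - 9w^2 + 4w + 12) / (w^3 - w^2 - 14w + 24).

Apply the Euclidean algorithm:
  w^4 - 9w^2 + 4w + 12 = (w + 1)(w^3 - w^2 - 14w + 24) + (6w^2 - 6w - 12)
  w^3 - w^2 - 14w + 24 = ((1/6)w)(6w^2 - 6w - 12) + (-12w + 24)
  6w^2 - 6w - 12 = (-(1/2)w - 1/2)(-12w + 24) + (0)
Last nonzero remainder: -12w + 24. Dividing through by -12 gives the monic gcd w - 2.
Cancel w - 2 from numerator and denominator to get the reduced form.

(w^3 + 2w^2 - 5w - 6)/(w^2 + w - 12)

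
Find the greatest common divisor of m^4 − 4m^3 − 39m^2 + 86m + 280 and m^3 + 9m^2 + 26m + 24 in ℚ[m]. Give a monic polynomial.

By polynomial division,
  m^4 − 4m^3 − 39m^2 + 86m + 280 = (m − 13)(m^3 + 9m^2 + 26m + 24) + (52m^2 + 400m + 592)
  m^3 + 9m^2 + 26m + 24 = ((1/52)m + 17/676)(52m^2 + 400m + 592) + ((770/169)m + 1540/169)
  52m^2 + 400m + 592 = ((4394/385)m + 25012/385)((770/169)m + 1540/169) + (0)
Last nonzero remainder: (770/169)m + 1540/169. Dividing through by 770/169 gives the monic gcd m + 2.

m + 2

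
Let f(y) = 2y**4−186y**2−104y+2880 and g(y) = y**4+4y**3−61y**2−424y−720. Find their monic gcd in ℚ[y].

By polynomial division,
  2y**4−186y**2−104y+2880 = (2)(y**4+4y**3−61y**2−424y−720) + (−8y**3−64y**2+744y+4320)
  y**4+4y**3−61y**2−424y−720 = (−(1/8)y+1/2)(−8y**3−64y**2+744y+4320) + (64y**2−256y−2880)
  −8y**3−64y**2+744y+4320 = (−(1/8)y−3/2)(64y**2−256y−2880) + (0)
Last nonzero remainder: 64y**2−256y−2880. Dividing through by 64 gives the monic gcd y**2−4y−45.

y**2−4y−45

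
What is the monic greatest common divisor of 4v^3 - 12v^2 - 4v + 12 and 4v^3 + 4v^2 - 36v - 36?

v^2 - 2v - 3

Euclidean algorithm in ℚ[v]:
  4v^3 - 12v^2 - 4v + 12 = (4v^3 + 4v^2 - 36v - 36) + (-16v^2 + 32v + 48)
  4v^3 + 4v^2 - 36v - 36 = (-(1/4)v - 3/4)(-16v^2 + 32v + 48) + (0)
Last nonzero remainder: -16v^2 + 32v + 48. Dividing through by -16 gives the monic gcd v^2 - 2v - 3.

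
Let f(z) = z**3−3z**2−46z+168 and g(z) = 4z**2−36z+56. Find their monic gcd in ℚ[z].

Euclidean algorithm in ℚ[z]:
  z**3−3z**2−46z+168 = ((1/4)z+3/2)(4z**2−36z+56) + (−6z+84)
  4z**2−36z+56 = (−(2/3)z−10/3)(−6z+84) + (336)
  −6z+84 = (−(1/56)z+1/4)(336) + (0)
The last nonzero remainder is the constant 336, so the polynomials are coprime and gcd = 1.

1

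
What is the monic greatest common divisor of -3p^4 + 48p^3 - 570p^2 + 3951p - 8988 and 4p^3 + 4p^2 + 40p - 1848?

p - 7

By polynomial division,
  -3p^4 + 48p^3 - 570p^2 + 3951p - 8988 = (-(3/4)p + 51/4)(4p^3 + 4p^2 + 40p - 1848) + (-591p^2 + 2055p + 14574)
  4p^3 + 4p^2 + 40p - 1848 = (-(4/591)p - 1176/38809)(-591p^2 + 2055p + 14574) + ((7797144/38809)p - 54580008/38809)
  -591p^2 + 2055p + 14574 = (-(7645373/2599048)p - 13466723/1299524)((7797144/38809)p - 54580008/38809) + (0)
Last nonzero remainder: (7797144/38809)p - 54580008/38809. Dividing through by 7797144/38809 gives the monic gcd p - 7.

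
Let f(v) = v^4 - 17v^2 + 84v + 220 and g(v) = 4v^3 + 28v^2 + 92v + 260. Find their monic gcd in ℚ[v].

v + 5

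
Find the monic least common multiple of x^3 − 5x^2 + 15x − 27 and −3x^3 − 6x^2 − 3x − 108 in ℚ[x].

Apply the Euclidean algorithm:
  x^3 − 5x^2 + 15x − 27 = (−1/3)(−3x^3 − 6x^2 − 3x − 108) + (−7x^2 + 14x − 63)
  −3x^3 − 6x^2 − 3x − 108 = ((3/7)x + 12/7)(−7x^2 + 14x − 63) + (0)
Last nonzero remainder: −7x^2 + 14x − 63. Dividing through by −7 gives the monic gcd x^2 − 2x + 9.
Then lcm(f, g) = f·g / gcd(f, g); expanding and making the result monic gives the answer.

x^4 − x^3 − 5x^2 + 33x − 108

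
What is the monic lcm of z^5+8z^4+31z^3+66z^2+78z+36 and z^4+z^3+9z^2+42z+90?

z^7+5z^6+22z^5+93z^4+345z^3+792z^2+1062z+540

Repeated division with remainder:
  z^5+8z^4+31z^3+66z^2+78z+36 = (z+7)(z^4+z^3+9z^2+42z+90) + (15z^3-39z^2-306z-594)
  z^4+z^3+9z^2+42z+90 = ((1/15)z+6/25)(15z^3-39z^2-306z-594) + ((969/25)z^2+(3876/25)z+5814/25)
  15z^3-39z^2-306z-594 = ((125/323)z-825/323)((969/25)z^2+(3876/25)z+5814/25) + (0)
Last nonzero remainder: (969/25)z^2+(3876/25)z+5814/25. Dividing through by 969/25 gives the monic gcd z^2+4z+6.
Then lcm(f, g) = f·g / gcd(f, g); expanding and making the result monic gives the answer.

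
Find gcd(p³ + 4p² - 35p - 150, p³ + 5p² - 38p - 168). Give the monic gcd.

Apply the Euclidean algorithm:
  p³ + 4p² - 35p - 150 = (p³ + 5p² - 38p - 168) + (-p² + 3p + 18)
  p³ + 5p² - 38p - 168 = (-p - 8)(-p² + 3p + 18) + (4p - 24)
  -p² + 3p + 18 = (-(1/4)p - 3/4)(4p - 24) + (0)
Last nonzero remainder: 4p - 24. Dividing through by 4 gives the monic gcd p - 6.

p - 6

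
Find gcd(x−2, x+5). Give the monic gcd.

1

Apply the Euclidean algorithm:
  x−2 = (x+5) + (−7)
  x+5 = (−(1/7)x−5/7)(−7) + (0)
The last nonzero remainder is the constant −7, so the polynomials are coprime and gcd = 1.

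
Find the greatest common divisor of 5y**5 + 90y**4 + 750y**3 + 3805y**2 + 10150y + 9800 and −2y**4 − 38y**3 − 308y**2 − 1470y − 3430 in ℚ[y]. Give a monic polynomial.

y**3 + 12y**2 + 70y + 245

Apply the Euclidean algorithm:
  5y**5 + 90y**4 + 750y**3 + 3805y**2 + 10150y + 9800 = (−(5/2)y + 5/2)(−2y**4 − 38y**3 − 308y**2 − 1470y − 3430) + (75y**3 + 900y**2 + 5250y + 18375)
  −2y**4 − 38y**3 − 308y**2 − 1470y − 3430 = (−(2/75)y − 14/75)(75y**3 + 900y**2 + 5250y + 18375) + (0)
Last nonzero remainder: 75y**3 + 900y**2 + 5250y + 18375. Dividing through by 75 gives the monic gcd y**3 + 12y**2 + 70y + 245.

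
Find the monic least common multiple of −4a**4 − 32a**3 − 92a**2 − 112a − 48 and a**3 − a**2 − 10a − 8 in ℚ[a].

a**5 + 4a**4 − 9a**3 − 64a**2 − 100a − 48

Euclidean algorithm in ℚ[a]:
  −4a**4 − 32a**3 − 92a**2 − 112a − 48 = (−4a − 36)(a**3 − a**2 − 10a − 8) + (−168a**2 − 504a − 336)
  a**3 − a**2 − 10a − 8 = (−(1/168)a + 1/42)(−168a**2 − 504a − 336) + (0)
Last nonzero remainder: −168a**2 − 504a − 336. Dividing through by −168 gives the monic gcd a**2 + 3a + 2.
Then lcm(f, g) = f·g / gcd(f, g); expanding and making the result monic gives the answer.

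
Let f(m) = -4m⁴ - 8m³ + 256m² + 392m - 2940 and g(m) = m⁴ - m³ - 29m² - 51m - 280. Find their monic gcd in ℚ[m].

Apply the Euclidean algorithm:
  -4m⁴ - 8m³ + 256m² + 392m - 2940 = (-4)(m⁴ - m³ - 29m² - 51m - 280) + (-12m³ + 140m² + 188m - 4060)
  m⁴ - m³ - 29m² - 51m - 280 = (-(1/12)m - 8/9)(-12m³ + 140m² + 188m - 4060) + ((1000/9)m² - (2000/9)m - 35000/9)
  -12m³ + 140m² + 188m - 4060 = (-(27/250)m + 261/250)((1000/9)m² - (2000/9)m - 35000/9) + (0)
Last nonzero remainder: (1000/9)m² - (2000/9)m - 35000/9. Dividing through by 1000/9 gives the monic gcd m² - 2m - 35.

m² - 2m - 35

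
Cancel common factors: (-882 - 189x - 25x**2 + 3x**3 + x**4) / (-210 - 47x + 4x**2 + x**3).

Apply the Euclidean algorithm:
  x**4 + 3x**3 - 25x**2 - 189x - 882 = (x - 1)(x**3 + 4x**2 - 47x - 210) + (26x**2 - 26x - 1092)
  x**3 + 4x**2 - 47x - 210 = ((1/26)x + 5/26)(26x**2 - 26x - 1092) + (0)
Last nonzero remainder: 26x**2 - 26x - 1092. Dividing through by 26 gives the monic gcd x**2 - x - 42.
Cancel x**2 - x - 42 from numerator and denominator to get the reduced form.

(21 + 4x + x**2)/(5 + x)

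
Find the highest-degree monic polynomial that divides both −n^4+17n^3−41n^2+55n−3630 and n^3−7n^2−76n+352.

n−11

By polynomial division,
  −n^4+17n^3−41n^2+55n−3630 = (−n+10)(n^3−7n^2−76n+352) + (−47n^2+1167n−7150)
  n^3−7n^2−76n+352 = (−(1/47)n−838/2209)(−47n^2+1167n−7150) + ((474012/2209)n−5214132/2209)
  −47n^2+1167n−7150 = (−(103823/474012)n+717925/237006)((474012/2209)n−5214132/2209) + (0)
Last nonzero remainder: (474012/2209)n−5214132/2209. Dividing through by 474012/2209 gives the monic gcd n−11.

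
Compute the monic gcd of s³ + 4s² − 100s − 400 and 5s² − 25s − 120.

1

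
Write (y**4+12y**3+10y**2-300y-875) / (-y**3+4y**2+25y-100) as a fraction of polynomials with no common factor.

(-y**2-12y-35)/(y-4)

Euclidean algorithm in ℚ[y]:
  y**4+12y**3+10y**2-300y-875 = (-y-16)(-y**3+4y**2+25y-100) + (99y**2-2475)
  -y**3+4y**2+25y-100 = (-(1/99)y+4/99)(99y**2-2475) + (0)
Last nonzero remainder: 99y**2-2475. Dividing through by 99 gives the monic gcd y**2-25.
Cancel y**2-25 from numerator and denominator to get the reduced form.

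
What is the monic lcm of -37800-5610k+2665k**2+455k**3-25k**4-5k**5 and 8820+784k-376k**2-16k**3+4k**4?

-52920-294k+4853k**2+104k**3-126k**4-2k**5+k**6

Repeated division with remainder:
  -5k**5-25k**4+455k**3+2665k**2-5610k-37800 = (-(5/4)k-45/4)(4k**4-16k**3-376k**2+784k+8820) + (-195k**3-585k**2+14235k+61425)
  4k**4-16k**3-376k**2+784k+8820 = (-(4/195)k+28/195)(-195k**3-585k**2+14235k+61425) + (0)
Last nonzero remainder: -195k**3-585k**2+14235k+61425. Dividing through by -195 gives the monic gcd k**3+3k**2-73k-315.
Then lcm(f, g) = f·g / gcd(f, g); expanding and making the result monic gives the answer.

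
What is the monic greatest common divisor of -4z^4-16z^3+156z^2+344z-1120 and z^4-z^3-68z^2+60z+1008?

Repeated division with remainder:
  -4z^4-16z^3+156z^2+344z-1120 = (-4)(z^4-z^3-68z^2+60z+1008) + (-20z^3-116z^2+584z+2912)
  z^4-z^3-68z^2+60z+1008 = (-(1/20)z+17/50)(-20z^3-116z^2+584z+2912) + ((16/25)z^2+(176/25)z+448/25)
  -20z^3-116z^2+584z+2912 = (-(125/4)z+325/2)((16/25)z^2+(176/25)z+448/25) + (0)
Last nonzero remainder: (16/25)z^2+(176/25)z+448/25. Dividing through by 16/25 gives the monic gcd z^2+11z+28.

z^2+11z+28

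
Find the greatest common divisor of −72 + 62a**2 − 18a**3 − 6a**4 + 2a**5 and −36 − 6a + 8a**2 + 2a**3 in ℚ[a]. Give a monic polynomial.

−6 + a + a**2

Apply the Euclidean algorithm:
  2a**5 − 6a**4 − 18a**3 + 62a**2 − 72 = (a**2 − 7a + 22)(2a**3 + 8a**2 − 6a − 36) + (−120a**2 − 120a + 720)
  2a**3 + 8a**2 − 6a − 36 = (−(1/60)a − 1/20)(−120a**2 − 120a + 720) + (0)
Last nonzero remainder: −120a**2 − 120a + 720. Dividing through by −120 gives the monic gcd a**2 + a − 6.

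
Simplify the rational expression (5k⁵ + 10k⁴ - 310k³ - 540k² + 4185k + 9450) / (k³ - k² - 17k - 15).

(5k³ + 20k² - 195k - 630)/(k + 1)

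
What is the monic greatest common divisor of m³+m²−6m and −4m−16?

Repeated division with remainder:
  m³+m²−6m = (−(1/4)m²+(3/4)m−3/2)(−4m−16) + (−24)
  −4m−16 = ((1/6)m+2/3)(−24) + (0)
The last nonzero remainder is the constant −24, so the polynomials are coprime and gcd = 1.

1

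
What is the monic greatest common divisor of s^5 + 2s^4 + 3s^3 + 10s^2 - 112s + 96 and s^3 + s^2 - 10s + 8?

s^3 + s^2 - 10s + 8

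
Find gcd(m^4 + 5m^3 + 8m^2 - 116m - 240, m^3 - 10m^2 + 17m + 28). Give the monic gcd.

m - 4

Euclidean algorithm in ℚ[m]:
  m^4 + 5m^3 + 8m^2 - 116m - 240 = (m + 15)(m^3 - 10m^2 + 17m + 28) + (141m^2 - 399m - 660)
  m^3 - 10m^2 + 17m + 28 = ((1/141)m - 337/6627)(141m^2 - 399m - 660) + ((3072/2209)m - 12288/2209)
  141m^2 - 399m - 660 = ((103823/1024)m + 121495/1024)((3072/2209)m - 12288/2209) + (0)
Last nonzero remainder: (3072/2209)m - 12288/2209. Dividing through by 3072/2209 gives the monic gcd m - 4.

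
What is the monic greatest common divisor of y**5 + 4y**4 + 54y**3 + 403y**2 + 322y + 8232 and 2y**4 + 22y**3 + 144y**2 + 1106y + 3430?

Apply the Euclidean algorithm:
  y**5 + 4y**4 + 54y**3 + 403y**2 + 322y + 8232 = ((1/2)y - 7/2)(2y**4 + 22y**3 + 144y**2 + 1106y + 3430) + (59y**3 + 354y**2 + 2478y + 20237)
  2y**4 + 22y**3 + 144y**2 + 1106y + 3430 = ((2/59)y + 10/59)(59y**3 + 354y**2 + 2478y + 20237) + (0)
Last nonzero remainder: 59y**3 + 354y**2 + 2478y + 20237. Dividing through by 59 gives the monic gcd y**3 + 6y**2 + 42y + 343.

y**3 + 6y**2 + 42y + 343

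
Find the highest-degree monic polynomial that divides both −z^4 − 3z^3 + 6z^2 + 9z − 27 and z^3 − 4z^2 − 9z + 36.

By polynomial division,
  −z^4 − 3z^3 + 6z^2 + 9z − 27 = (−z − 7)(z^3 − 4z^2 − 9z + 36) + (−31z^2 − 18z + 225)
  z^3 − 4z^2 − 9z + 36 = (−(1/31)z + 142/961)(−31z^2 − 18z + 225) + ((882/961)z + 2646/961)
  −31z^2 − 18z + 225 = (−(29791/882)z + 24025/294)((882/961)z + 2646/961) + (0)
Last nonzero remainder: (882/961)z + 2646/961. Dividing through by 882/961 gives the monic gcd z + 3.

z + 3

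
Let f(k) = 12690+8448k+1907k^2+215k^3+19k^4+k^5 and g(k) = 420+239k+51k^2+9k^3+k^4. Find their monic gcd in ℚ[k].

Euclidean algorithm in ℚ[k]:
  k^5+19k^4+215k^3+1907k^2+8448k+12690 = (k+10)(k^4+9k^3+51k^2+239k+420) + (74k^3+1158k^2+5638k+8490)
  k^4+9k^3+51k^2+239k+420 = ((1/74)k-123/1369)(74k^3+1158k^2+5638k+8490) + ((107950/1369)k^2+(863600/1369)k+1619250/1369)
  74k^3+1158k^2+5638k+8490 = ((50653/53975)k+387427/53975)((107950/1369)k^2+(863600/1369)k+1619250/1369) + (0)
Last nonzero remainder: (107950/1369)k^2+(863600/1369)k+1619250/1369. Dividing through by 107950/1369 gives the monic gcd k^2+8k+15.

15+8k+k^2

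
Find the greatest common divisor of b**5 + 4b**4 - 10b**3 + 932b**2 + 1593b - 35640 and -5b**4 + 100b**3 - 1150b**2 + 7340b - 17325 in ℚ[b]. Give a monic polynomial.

b**3 - 13b**2 + 139b - 495

By polynomial division,
  b**5 + 4b**4 - 10b**3 + 932b**2 + 1593b - 35640 = (-(1/5)b - 24/5)(-5b**4 + 100b**3 - 1150b**2 + 7340b - 17325) + (240b**3 - 3120b**2 + 33360b - 118800)
  -5b**4 + 100b**3 - 1150b**2 + 7340b - 17325 = (-(1/48)b + 7/48)(240b**3 - 3120b**2 + 33360b - 118800) + (0)
Last nonzero remainder: 240b**3 - 3120b**2 + 33360b - 118800. Dividing through by 240 gives the monic gcd b**3 - 13b**2 + 139b - 495.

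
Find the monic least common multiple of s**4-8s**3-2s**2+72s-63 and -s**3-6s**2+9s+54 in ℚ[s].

s**5-2s**4-50s**3+60s**2+369s-378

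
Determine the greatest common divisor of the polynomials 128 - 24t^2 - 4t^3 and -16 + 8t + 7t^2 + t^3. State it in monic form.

16 + 8t + t^2

By polynomial division,
  -4t^3 - 24t^2 + 128 = (-4)(t^3 + 7t^2 + 8t - 16) + (4t^2 + 32t + 64)
  t^3 + 7t^2 + 8t - 16 = ((1/4)t - 1/4)(4t^2 + 32t + 64) + (0)
Last nonzero remainder: 4t^2 + 32t + 64. Dividing through by 4 gives the monic gcd t^2 + 8t + 16.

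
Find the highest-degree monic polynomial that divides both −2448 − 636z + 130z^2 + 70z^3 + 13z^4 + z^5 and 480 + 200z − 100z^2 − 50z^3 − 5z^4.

Euclidean algorithm in ℚ[z]:
  z^5 + 13z^4 + 70z^3 + 130z^2 − 636z − 2448 = (−(1/5)z − 3/5)(−5z^4 − 50z^3 − 100z^2 + 200z + 480) + (20z^3 + 110z^2 − 420z − 2160)
  −5z^4 − 50z^3 − 100z^2 + 200z + 480 = (−(1/4)z − 9/8)(20z^3 + 110z^2 − 420z − 2160) + (−(325/4)z^2 − (1625/2)z − 1950)
  20z^3 + 110z^2 − 420z − 2160 = (−(16/65)z + 72/65)(−(325/4)z^2 − (1625/2)z − 1950) + (0)
Last nonzero remainder: −(325/4)z^2 − (1625/2)z − 1950. Dividing through by −325/4 gives the monic gcd z^2 + 10z + 24.

24 + 10z + z^2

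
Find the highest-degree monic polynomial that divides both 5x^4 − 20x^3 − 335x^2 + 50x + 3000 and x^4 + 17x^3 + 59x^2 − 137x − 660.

Euclidean algorithm in ℚ[x]:
  5x^4 − 20x^3 − 335x^2 + 50x + 3000 = (5)(x^4 + 17x^3 + 59x^2 − 137x − 660) + (−105x^3 − 630x^2 + 735x + 6300)
  x^4 + 17x^3 + 59x^2 − 137x − 660 = (−(1/105)x − 11/105)(−105x^3 − 630x^2 + 735x + 6300) + (0)
Last nonzero remainder: −105x^3 − 630x^2 + 735x + 6300. Dividing through by −105 gives the monic gcd x^3 + 6x^2 − 7x − 60.

x^3 + 6x^2 − 7x − 60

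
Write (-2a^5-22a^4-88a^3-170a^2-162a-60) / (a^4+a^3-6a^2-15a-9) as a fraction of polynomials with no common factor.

Repeated division with remainder:
  -2a^5-22a^4-88a^3-170a^2-162a-60 = (-2a-20)(a^4+a^3-6a^2-15a-9) + (-80a^3-320a^2-480a-240)
  a^4+a^3-6a^2-15a-9 = (-(1/80)a+3/80)(-80a^3-320a^2-480a-240) + (0)
Last nonzero remainder: -80a^3-320a^2-480a-240. Dividing through by -80 gives the monic gcd a^3+4a^2+6a+3.
Cancel a^3+4a^2+6a+3 from numerator and denominator to get the reduced form.

(-2a^2-14a-20)/(a-3)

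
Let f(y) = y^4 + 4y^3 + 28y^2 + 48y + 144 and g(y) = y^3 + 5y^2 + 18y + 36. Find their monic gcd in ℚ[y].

y^2 + 2y + 12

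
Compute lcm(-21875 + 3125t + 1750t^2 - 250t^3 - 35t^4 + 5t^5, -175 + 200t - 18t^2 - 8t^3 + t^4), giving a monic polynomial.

4375 - 5000t + 275t^2 + 400t^3 - 43t^4 - 8t^5 + t^6

By polynomial division,
  5t^5 - 35t^4 - 250t^3 + 1750t^2 + 3125t - 21875 = (5t + 5)(t^4 - 8t^3 - 18t^2 + 200t - 175) + (-120t^3 + 840t^2 + 3000t - 21000)
  t^4 - 8t^3 - 18t^2 + 200t - 175 = (-(1/120)t + 1/120)(-120t^3 + 840t^2 + 3000t - 21000) + (0)
Last nonzero remainder: -120t^3 + 840t^2 + 3000t - 21000. Dividing through by -120 gives the monic gcd t^3 - 7t^2 - 25t + 175.
Then lcm(f, g) = f·g / gcd(f, g); expanding and making the result monic gives the answer.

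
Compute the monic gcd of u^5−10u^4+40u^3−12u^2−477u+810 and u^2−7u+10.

u^2−7u+10

Repeated division with remainder:
  u^5−10u^4+40u^3−12u^2−477u+810 = (u^3−3u^2+9u+81)(u^2−7u+10) + (0)
The last nonzero remainder u^2−7u+10 is already monic.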